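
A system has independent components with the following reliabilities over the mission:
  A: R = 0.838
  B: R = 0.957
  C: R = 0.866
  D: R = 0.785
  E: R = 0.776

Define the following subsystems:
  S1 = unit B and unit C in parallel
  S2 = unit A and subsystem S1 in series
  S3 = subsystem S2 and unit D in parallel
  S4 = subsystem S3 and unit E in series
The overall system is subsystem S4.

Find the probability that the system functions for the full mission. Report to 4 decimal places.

Parallel (B and C): 1 − (1 − 0.957000)(1 − 0.866000) = 0.994238
Series (A and [0.994238]): 0.838000 × 0.994238 = 0.833171
Parallel ([0.833171] and D): 1 − (1 − 0.833171)(1 − 0.785000) = 0.964132
Series ([0.964132] and E): 0.964132 × 0.776000 = 0.7482

0.7482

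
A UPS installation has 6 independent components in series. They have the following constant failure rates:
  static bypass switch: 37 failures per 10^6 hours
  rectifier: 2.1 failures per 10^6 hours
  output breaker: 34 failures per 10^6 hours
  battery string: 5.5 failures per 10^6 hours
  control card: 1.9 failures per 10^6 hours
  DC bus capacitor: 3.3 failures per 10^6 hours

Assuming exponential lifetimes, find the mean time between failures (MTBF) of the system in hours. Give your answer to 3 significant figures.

11900

Series of exponential components: λ_sys = Σ λ_i
λ_sys = 0.000037 + 0.0000021 + 0.000034 + 0.0000055 + 0.0000019 + 0.0000033 = 8.3800e-05 /h
MTBF = 1 / λ_sys = 11900 h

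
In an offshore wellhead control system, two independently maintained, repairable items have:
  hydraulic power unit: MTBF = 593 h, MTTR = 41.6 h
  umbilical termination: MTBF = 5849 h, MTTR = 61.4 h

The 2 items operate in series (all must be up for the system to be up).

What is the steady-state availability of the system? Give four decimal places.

0.9247

A(hydraulic power unit) = MTBF/(MTBF+MTTR) = 593/(593+41.6) = 0.934447
A(umbilical termination) = MTBF/(MTBF+MTTR) = 5849/(5849+61.4) = 0.989612
Series availability: 0.934447 × 0.989612 = 0.9247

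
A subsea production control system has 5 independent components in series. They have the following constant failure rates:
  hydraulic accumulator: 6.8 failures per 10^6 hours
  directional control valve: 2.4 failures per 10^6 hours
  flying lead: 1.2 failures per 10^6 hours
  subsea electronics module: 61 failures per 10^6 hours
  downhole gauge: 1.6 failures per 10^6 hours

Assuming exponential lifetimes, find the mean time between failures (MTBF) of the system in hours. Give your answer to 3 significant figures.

Series of exponential components: λ_sys = Σ λ_i
λ_sys = 0.0000068 + 0.0000024 + 0.0000012 + 0.000061 + 0.0000016 = 7.3000e-05 /h
MTBF = 1 / λ_sys = 13700 h

13700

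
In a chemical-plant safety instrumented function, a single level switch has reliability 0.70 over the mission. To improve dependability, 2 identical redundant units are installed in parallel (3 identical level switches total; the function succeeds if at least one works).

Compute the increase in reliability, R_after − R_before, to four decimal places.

R_before = 0.70
R_after = 1 − (1 − 0.70)^3 = 0.9730
ΔR = 0.9730 − 0.70 = 0.2730

0.2730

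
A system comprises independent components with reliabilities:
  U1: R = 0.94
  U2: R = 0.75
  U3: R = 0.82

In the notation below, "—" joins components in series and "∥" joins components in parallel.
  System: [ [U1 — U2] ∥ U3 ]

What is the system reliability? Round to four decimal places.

Series (U1 and U2): 0.940000 × 0.750000 = 0.705000
Parallel ([0.705000] and U3): 1 − (1 − 0.705000)(1 − 0.820000) = 0.9469

0.9469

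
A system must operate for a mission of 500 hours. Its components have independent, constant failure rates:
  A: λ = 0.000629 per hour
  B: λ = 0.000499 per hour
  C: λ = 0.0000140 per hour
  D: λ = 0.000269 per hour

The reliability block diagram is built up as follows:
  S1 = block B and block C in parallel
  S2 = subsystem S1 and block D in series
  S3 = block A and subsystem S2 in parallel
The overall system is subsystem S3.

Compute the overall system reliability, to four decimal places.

R(A) = exp(−0.000629 × 500) = 0.730154
R(B) = exp(−0.000499 × 500) = 0.779190
R(C) = exp(−0.0000140 × 500) = 0.993024
R(D) = exp(−0.000269 × 500) = 0.874153
Parallel (B and C): 1 − (1 − 0.779190)(1 − 0.993024) = 0.998460
Series ([0.998460] and D): 0.998460 × 0.874153 = 0.872807
Parallel (A and [0.872807]): 1 − (1 − 0.730154)(1 − 0.872807) = 0.9657

0.9657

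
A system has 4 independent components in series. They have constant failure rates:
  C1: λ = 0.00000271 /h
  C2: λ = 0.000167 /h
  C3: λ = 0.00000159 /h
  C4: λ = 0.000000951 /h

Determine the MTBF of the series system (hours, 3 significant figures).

5810

Series of exponential components: λ_sys = Σ λ_i
λ_sys = 0.00000271 + 0.000167 + 0.00000159 + 0.000000951 = 1.7225e-04 /h
MTBF = 1 / λ_sys = 5810 h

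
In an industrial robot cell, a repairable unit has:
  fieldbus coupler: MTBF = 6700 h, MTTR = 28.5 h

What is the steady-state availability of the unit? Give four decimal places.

0.9958

A(fieldbus coupler) = MTBF/(MTBF+MTTR) = 6700/(6700+28.5) = 0.9958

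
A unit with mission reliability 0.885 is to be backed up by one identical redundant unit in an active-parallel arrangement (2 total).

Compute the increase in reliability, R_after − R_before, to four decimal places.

R_before = 0.885
R_after = 1 − (1 − 0.885)^2 = 0.9868
ΔR = 0.9868 − 0.885 = 0.1018

0.1018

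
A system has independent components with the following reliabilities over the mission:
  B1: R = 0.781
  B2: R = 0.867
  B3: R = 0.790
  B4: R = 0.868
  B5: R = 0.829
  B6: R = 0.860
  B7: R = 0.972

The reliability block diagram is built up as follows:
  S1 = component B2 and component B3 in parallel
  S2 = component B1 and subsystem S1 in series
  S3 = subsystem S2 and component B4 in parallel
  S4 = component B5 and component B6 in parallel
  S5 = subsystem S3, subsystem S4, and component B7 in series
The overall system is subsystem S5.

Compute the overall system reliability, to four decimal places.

Parallel (B2 and B3): 1 − (1 − 0.867000)(1 − 0.790000) = 0.972070
Series (B1 and [0.972070]): 0.781000 × 0.972070 = 0.759187
Parallel ([0.759187] and B4): 1 − (1 − 0.759187)(1 − 0.868000) = 0.968213
Parallel (B5 and B6): 1 − (1 − 0.829000)(1 − 0.860000) = 0.976060
Series ([0.968213], [0.976060], and B7): 0.968213 × 0.976060 × 0.972000 = 0.9186

0.9186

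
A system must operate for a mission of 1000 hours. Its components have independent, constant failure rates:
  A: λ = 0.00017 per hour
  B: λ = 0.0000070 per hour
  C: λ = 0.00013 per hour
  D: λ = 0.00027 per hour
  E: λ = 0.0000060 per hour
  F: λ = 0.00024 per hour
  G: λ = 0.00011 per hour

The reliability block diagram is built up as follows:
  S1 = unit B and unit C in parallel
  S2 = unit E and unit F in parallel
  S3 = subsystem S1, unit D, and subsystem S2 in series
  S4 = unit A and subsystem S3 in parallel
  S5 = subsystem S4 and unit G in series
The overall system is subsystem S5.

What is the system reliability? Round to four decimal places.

R(A) = exp(−0.00017 × 1000) = 0.843665
R(B) = exp(−0.0000070 × 1000) = 0.993024
R(C) = exp(−0.00013 × 1000) = 0.878095
R(D) = exp(−0.00027 × 1000) = 0.763379
R(E) = exp(−0.0000060 × 1000) = 0.994018
R(F) = exp(−0.00024 × 1000) = 0.786628
R(G) = exp(−0.00011 × 1000) = 0.895834
Parallel (B and C): 1 − (1 − 0.993024)(1 − 0.878095) = 0.999150
Parallel (E and F): 1 − (1 − 0.994018)(1 − 0.786628) = 0.998724
Series ([0.999150], D, and [0.998724]): 0.999150 × 0.763379 × 0.998724 = 0.761757
Parallel (A and [0.761757]): 1 − (1 − 0.843665)(1 − 0.761757) = 0.962754
Series ([0.962754] and G): 0.962754 × 0.895834 = 0.8625

0.8625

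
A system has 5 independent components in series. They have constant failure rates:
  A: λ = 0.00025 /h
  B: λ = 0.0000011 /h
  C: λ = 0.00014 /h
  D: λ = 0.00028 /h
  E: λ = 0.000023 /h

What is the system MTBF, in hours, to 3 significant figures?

Series of exponential components: λ_sys = Σ λ_i
λ_sys = 0.00025 + 0.0000011 + 0.00014 + 0.00028 + 0.000023 = 6.9410e-04 /h
MTBF = 1 / λ_sys = 1440 h

1440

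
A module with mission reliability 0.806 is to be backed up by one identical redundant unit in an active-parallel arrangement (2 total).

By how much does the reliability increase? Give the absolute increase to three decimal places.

R_before = 0.806
R_after = 1 − (1 − 0.806)^2 = 0.962
ΔR = 0.962 − 0.806 = 0.156

0.156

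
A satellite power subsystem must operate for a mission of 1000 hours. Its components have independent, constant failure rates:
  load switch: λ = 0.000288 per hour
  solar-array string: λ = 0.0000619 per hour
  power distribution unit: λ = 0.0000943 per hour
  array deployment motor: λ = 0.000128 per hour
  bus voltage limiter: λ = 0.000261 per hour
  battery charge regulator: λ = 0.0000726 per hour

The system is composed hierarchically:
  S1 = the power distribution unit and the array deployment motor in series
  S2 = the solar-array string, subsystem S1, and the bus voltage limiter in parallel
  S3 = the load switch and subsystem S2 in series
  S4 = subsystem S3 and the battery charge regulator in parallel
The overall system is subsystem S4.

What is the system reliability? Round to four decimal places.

0.9823

R(load switch) = exp(−0.000288 × 1000) = 0.749762
R(solar-array string) = exp(−0.0000619 × 1000) = 0.939977
R(power distribution unit) = exp(−0.0000943 × 1000) = 0.910010
R(array deployment motor) = exp(−0.000128 × 1000) = 0.879853
R(bus voltage limiter) = exp(−0.000261 × 1000) = 0.770281
R(battery charge regulator) = exp(−0.0000726 × 1000) = 0.929973
Series (power distribution unit and array deployment motor): 0.910010 × 0.879853 = 0.800675
Parallel (solar-array string, [0.800675], and bus voltage limiter): 1 − (1 − 0.939977)(1 − 0.800675)(1 − 0.770281) = 0.997252
Series (load switch and [0.997252]): 0.749762 × 0.997252 = 0.747702
Parallel ([0.747702] and battery charge regulator): 1 − (1 − 0.747702)(1 − 0.929973) = 0.9823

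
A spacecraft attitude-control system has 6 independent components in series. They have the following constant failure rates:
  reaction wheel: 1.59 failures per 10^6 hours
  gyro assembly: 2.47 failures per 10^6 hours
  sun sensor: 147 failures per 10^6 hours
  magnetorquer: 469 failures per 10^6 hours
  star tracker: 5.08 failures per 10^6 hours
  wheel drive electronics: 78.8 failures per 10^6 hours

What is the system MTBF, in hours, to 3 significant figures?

1420

Series of exponential components: λ_sys = Σ λ_i
λ_sys = 0.00000159 + 0.00000247 + 0.000147 + 0.000469 + 0.00000508 + 0.0000788 = 7.0394e-04 /h
MTBF = 1 / λ_sys = 1420 h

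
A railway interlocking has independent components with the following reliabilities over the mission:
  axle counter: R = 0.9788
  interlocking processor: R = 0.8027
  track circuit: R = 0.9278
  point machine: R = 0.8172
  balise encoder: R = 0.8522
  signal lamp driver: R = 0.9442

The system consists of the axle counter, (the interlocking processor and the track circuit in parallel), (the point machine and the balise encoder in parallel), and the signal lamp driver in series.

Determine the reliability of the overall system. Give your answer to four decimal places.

Parallel (interlocking processor and track circuit): 1 − (1 − 0.802700)(1 − 0.927800) = 0.985755
Parallel (point machine and balise encoder): 1 − (1 − 0.817200)(1 − 0.852200) = 0.972982
Series (axle counter, [0.985755], [0.972982], and signal lamp driver): 0.978800 × 0.985755 × 0.972982 × 0.944200 = 0.8864

0.8864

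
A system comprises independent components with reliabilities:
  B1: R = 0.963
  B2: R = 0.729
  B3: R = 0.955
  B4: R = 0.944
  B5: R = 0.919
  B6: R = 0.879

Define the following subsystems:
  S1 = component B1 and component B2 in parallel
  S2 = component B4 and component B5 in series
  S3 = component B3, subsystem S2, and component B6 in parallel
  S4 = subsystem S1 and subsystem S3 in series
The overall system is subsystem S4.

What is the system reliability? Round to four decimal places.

0.9893

Parallel (B1 and B2): 1 − (1 − 0.963000)(1 − 0.729000) = 0.989973
Series (B4 and B5): 0.944000 × 0.919000 = 0.867536
Parallel (B3, [0.867536], and B6): 1 − (1 − 0.955000)(1 − 0.867536)(1 − 0.879000) = 0.999279
Series ([0.989973] and [0.999279]): 0.989973 × 0.999279 = 0.9893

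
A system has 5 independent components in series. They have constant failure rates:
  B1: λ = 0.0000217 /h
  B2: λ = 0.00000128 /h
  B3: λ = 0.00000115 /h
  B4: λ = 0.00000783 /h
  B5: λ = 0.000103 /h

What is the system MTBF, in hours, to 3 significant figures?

Series of exponential components: λ_sys = Σ λ_i
λ_sys = 0.0000217 + 0.00000128 + 0.00000115 + 0.00000783 + 0.000103 = 1.3496e-04 /h
MTBF = 1 / λ_sys = 7410 h

7410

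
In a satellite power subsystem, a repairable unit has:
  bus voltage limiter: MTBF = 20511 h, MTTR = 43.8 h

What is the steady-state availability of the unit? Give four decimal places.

A(bus voltage limiter) = MTBF/(MTBF+MTTR) = 20511/(20511+43.8) = 0.9979

0.9979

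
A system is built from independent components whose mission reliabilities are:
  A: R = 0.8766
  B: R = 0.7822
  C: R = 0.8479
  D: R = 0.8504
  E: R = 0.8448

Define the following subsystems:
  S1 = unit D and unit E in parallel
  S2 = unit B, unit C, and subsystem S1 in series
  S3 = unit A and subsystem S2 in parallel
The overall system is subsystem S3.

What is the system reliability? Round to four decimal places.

Parallel (D and E): 1 − (1 − 0.850400)(1 − 0.844800) = 0.976782
Series (B, C, and [0.976782]): 0.782200 × 0.847900 × 0.976782 = 0.647829
Parallel (A and [0.647829]): 1 − (1 − 0.876600)(1 − 0.647829) = 0.9565

0.9565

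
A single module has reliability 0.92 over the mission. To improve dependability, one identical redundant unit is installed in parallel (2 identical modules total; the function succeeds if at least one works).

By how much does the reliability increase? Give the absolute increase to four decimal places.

0.0736

R_before = 0.92
R_after = 1 − (1 − 0.92)^2 = 0.9936
ΔR = 0.9936 − 0.92 = 0.0736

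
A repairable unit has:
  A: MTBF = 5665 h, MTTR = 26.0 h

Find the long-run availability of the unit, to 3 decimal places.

0.995

A(A) = MTBF/(MTBF+MTTR) = 5665/(5665+26.0) = 0.995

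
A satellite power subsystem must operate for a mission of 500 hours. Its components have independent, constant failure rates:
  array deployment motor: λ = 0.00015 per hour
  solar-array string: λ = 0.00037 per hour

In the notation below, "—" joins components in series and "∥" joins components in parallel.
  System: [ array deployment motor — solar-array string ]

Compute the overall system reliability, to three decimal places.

R(array deployment motor) = exp(−0.00015 × 500) = 0.92774
R(solar-array string) = exp(−0.00037 × 500) = 0.83110
Series (array deployment motor and solar-array string): 0.92774 × 0.83110 = 0.771

0.771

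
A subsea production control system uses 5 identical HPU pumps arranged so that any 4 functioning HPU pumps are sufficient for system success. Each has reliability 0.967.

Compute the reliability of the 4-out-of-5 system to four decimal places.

0.9898

R = Σ_{i=4}^{5} C(5,i) p^i (1−p)^{5−i} with p = 0.967
C(5,4)·0.967^4·0.033^1 = 0.144275
C(5,5)·0.967^5·0.033^0 = 0.845537
Sum = 0.9898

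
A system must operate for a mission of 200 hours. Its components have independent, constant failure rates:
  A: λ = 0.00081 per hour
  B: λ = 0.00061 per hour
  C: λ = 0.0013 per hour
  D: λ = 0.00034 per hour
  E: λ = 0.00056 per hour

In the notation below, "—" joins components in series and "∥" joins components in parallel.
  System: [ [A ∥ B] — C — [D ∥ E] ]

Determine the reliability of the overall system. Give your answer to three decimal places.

R(A) = exp(−0.00081 × 200) = 0.85044
R(B) = exp(−0.00061 × 200) = 0.88515
R(C) = exp(−0.0013 × 200) = 0.77105
R(D) = exp(−0.00034 × 200) = 0.93426
R(E) = exp(−0.00056 × 200) = 0.89404
Parallel (A and B): 1 − (1 − 0.85044)(1 − 0.88515) = 0.98282
Parallel (D and E): 1 − (1 − 0.93426)(1 − 0.89404) = 0.99303
Series ([0.98282], C, and [0.99303]): 0.98282 × 0.77105 × 0.99303 = 0.753

0.753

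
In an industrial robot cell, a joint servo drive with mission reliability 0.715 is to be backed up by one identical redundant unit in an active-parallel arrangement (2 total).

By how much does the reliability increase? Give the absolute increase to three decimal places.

R_before = 0.715
R_after = 1 − (1 − 0.715)^2 = 0.919
ΔR = 0.919 − 0.715 = 0.204

0.204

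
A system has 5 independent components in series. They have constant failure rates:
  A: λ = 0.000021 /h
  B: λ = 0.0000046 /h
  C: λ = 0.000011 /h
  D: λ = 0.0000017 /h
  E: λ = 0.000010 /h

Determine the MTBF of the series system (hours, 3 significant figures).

Series of exponential components: λ_sys = Σ λ_i
λ_sys = 0.000021 + 0.0000046 + 0.000011 + 0.0000017 + 0.000010 = 4.8300e-05 /h
MTBF = 1 / λ_sys = 20700 h

20700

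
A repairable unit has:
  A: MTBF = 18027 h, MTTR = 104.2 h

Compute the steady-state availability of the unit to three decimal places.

A(A) = MTBF/(MTBF+MTTR) = 18027/(18027+104.2) = 0.994

0.994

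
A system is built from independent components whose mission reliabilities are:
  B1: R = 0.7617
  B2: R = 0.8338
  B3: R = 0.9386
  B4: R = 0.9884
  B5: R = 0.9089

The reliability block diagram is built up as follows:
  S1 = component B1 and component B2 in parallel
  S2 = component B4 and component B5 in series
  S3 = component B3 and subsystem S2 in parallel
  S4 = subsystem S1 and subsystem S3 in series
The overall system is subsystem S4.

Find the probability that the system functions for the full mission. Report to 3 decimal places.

0.954

Parallel (B1 and B2): 1 − (1 − 0.76170)(1 − 0.83380) = 0.96039
Series (B4 and B5): 0.98840 × 0.90890 = 0.89836
Parallel (B3 and [0.89836]): 1 − (1 − 0.93860)(1 − 0.89836) = 0.99376
Series ([0.96039] and [0.99376]): 0.96039 × 0.99376 = 0.954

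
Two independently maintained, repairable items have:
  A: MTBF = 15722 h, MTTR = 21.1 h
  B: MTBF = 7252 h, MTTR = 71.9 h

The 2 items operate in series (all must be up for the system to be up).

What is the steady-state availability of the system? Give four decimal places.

A(A) = MTBF/(MTBF+MTTR) = 15722/(15722+21.1) = 0.998660
A(B) = MTBF/(MTBF+MTTR) = 7252/(7252+71.9) = 0.990183
Series availability: 0.998660 × 0.990183 = 0.9889

0.9889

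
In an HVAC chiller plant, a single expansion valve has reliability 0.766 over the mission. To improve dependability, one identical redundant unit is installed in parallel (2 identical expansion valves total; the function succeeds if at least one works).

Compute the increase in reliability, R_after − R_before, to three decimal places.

0.179

R_before = 0.766
R_after = 1 − (1 − 0.766)^2 = 0.945
ΔR = 0.945 − 0.766 = 0.179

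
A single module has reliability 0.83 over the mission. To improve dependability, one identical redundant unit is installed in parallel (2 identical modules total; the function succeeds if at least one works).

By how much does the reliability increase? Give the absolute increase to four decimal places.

R_before = 0.83
R_after = 1 − (1 − 0.83)^2 = 0.9711
ΔR = 0.9711 − 0.83 = 0.1411

0.1411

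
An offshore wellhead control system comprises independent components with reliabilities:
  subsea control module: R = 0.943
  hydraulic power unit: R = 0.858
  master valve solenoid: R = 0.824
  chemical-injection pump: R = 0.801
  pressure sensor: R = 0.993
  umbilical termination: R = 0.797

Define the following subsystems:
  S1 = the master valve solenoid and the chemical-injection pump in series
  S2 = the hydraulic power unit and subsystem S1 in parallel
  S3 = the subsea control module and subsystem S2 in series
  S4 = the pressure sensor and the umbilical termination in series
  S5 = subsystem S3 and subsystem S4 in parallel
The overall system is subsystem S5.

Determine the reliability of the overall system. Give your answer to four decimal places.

0.9786

Series (master valve solenoid and chemical-injection pump): 0.824000 × 0.801000 = 0.660024
Parallel (hydraulic power unit and [0.660024]): 1 − (1 − 0.858000)(1 − 0.660024) = 0.951723
Series (subsea control module and [0.951723]): 0.943000 × 0.951723 = 0.897475
Series (pressure sensor and umbilical termination): 0.993000 × 0.797000 = 0.791421
Parallel ([0.897475] and [0.791421]): 1 − (1 − 0.897475)(1 − 0.791421) = 0.9786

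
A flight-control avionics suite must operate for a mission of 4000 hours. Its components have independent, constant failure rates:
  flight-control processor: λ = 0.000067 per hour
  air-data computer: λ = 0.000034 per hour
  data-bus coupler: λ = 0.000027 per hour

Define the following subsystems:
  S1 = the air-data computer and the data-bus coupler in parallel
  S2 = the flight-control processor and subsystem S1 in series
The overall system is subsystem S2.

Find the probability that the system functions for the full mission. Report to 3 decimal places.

R(flight-control processor) = exp(−0.000067 × 4000) = 0.76491
R(air-data computer) = exp(−0.000034 × 4000) = 0.87284
R(data-bus coupler) = exp(−0.000027 × 4000) = 0.89763
Parallel (air-data computer and data-bus coupler): 1 − (1 − 0.87284)(1 − 0.89763) = 0.98698
Series (flight-control processor and [0.98698]): 0.76491 × 0.98698 = 0.755

0.755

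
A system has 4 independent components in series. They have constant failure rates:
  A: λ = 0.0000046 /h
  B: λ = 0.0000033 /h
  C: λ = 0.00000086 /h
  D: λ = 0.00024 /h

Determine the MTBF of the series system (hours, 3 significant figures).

Series of exponential components: λ_sys = Σ λ_i
λ_sys = 0.0000046 + 0.0000033 + 0.00000086 + 0.00024 = 2.4876e-04 /h
MTBF = 1 / λ_sys = 4020 h

4020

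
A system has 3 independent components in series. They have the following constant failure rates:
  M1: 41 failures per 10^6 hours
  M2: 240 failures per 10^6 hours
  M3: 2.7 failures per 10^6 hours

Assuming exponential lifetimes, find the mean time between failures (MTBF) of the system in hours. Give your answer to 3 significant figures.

Series of exponential components: λ_sys = Σ λ_i
λ_sys = 0.000041 + 0.00024 + 0.0000027 = 2.8370e-04 /h
MTBF = 1 / λ_sys = 3520 h

3520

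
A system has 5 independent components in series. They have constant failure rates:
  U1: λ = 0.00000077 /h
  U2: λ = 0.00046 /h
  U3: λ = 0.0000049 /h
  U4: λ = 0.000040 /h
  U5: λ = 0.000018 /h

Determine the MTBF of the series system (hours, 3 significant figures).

1910

Series of exponential components: λ_sys = Σ λ_i
λ_sys = 0.00000077 + 0.00046 + 0.0000049 + 0.000040 + 0.000018 = 5.2367e-04 /h
MTBF = 1 / λ_sys = 1910 h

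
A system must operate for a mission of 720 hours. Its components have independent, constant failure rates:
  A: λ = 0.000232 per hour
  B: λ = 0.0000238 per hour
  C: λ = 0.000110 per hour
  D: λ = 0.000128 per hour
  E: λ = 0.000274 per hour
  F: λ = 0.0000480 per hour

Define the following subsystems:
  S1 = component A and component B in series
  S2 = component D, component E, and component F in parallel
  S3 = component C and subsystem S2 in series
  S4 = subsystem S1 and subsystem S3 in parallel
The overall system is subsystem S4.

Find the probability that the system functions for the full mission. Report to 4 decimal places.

R(A) = exp(−0.000232 × 720) = 0.846166
R(B) = exp(−0.0000238 × 720) = 0.983010
R(C) = exp(−0.000110 × 720) = 0.923855
R(D) = exp(−0.000128 × 720) = 0.911959
R(E) = exp(−0.000274 × 720) = 0.820961
R(F) = exp(−0.0000480 × 720) = 0.966030
Series (A and B): 0.846166 × 0.983010 = 0.831790
Parallel (D, E, and F): 1 − (1 − 0.911959)(1 − 0.820961)(1 − 0.966030) = 0.999465
Series (C and [0.999465]): 0.923855 × 0.999465 = 0.923361
Parallel ([0.831790] and [0.923361]): 1 − (1 − 0.831790)(1 − 0.923361) = 0.9871

0.9871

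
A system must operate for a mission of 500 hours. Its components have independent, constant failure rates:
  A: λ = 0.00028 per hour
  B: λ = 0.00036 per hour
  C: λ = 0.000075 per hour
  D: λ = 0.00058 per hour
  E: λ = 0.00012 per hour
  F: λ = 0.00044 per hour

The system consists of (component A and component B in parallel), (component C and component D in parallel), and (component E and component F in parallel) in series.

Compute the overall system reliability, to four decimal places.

R(A) = exp(−0.00028 × 500) = 0.869358
R(B) = exp(−0.00036 × 500) = 0.835270
R(C) = exp(−0.000075 × 500) = 0.963194
R(D) = exp(−0.00058 × 500) = 0.748264
R(E) = exp(−0.00012 × 500) = 0.941765
R(F) = exp(−0.00044 × 500) = 0.802519
Parallel (A and B): 1 − (1 − 0.869358)(1 − 0.835270) = 0.978479
Parallel (C and D): 1 − (1 − 0.963194)(1 − 0.748264) = 0.990735
Parallel (E and F): 1 − (1 − 0.941765)(1 − 0.802519) = 0.988500
Series ([0.978479], [0.990735], and [0.988500]): 0.978479 × 0.990735 × 0.988500 = 0.9583

0.9583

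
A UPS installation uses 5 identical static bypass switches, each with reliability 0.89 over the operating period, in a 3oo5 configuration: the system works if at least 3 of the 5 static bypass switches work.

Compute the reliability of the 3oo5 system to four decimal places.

0.9888

R = Σ_{i=3}^{5} C(5,i) p^i (1−p)^{5−i} with p = 0.89
C(5,3)·0.89^3·0.11^2 = 0.085301
C(5,4)·0.89^4·0.11^1 = 0.345082
C(5,5)·0.89^5·0.11^0 = 0.558406
Sum = 0.9888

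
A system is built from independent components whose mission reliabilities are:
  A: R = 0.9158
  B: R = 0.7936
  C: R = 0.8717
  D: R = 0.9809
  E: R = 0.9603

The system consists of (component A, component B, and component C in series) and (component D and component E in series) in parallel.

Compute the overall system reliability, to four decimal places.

0.9787

Series (A, B, and C): 0.915800 × 0.793600 × 0.871700 = 0.633533
Series (D and E): 0.980900 × 0.960300 = 0.941958
Parallel ([0.633533] and [0.941958]): 1 − (1 − 0.633533)(1 − 0.941958) = 0.9787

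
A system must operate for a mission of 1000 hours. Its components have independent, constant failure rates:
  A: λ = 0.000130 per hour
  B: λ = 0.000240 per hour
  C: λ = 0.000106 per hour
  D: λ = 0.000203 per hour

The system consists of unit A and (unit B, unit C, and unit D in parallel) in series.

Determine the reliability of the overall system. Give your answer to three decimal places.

R(A) = exp(−0.000130 × 1000) = 0.87810
R(B) = exp(−0.000240 × 1000) = 0.78663
R(C) = exp(−0.000106 × 1000) = 0.89942
R(D) = exp(−0.000203 × 1000) = 0.81628
Parallel (B, C, and D): 1 − (1 − 0.78663)(1 − 0.89942)(1 − 0.81628) = 0.99606
Series (A and [0.99606]): 0.87810 × 0.99606 = 0.875

0.875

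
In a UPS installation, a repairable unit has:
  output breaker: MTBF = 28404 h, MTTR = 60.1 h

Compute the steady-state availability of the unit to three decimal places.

A(output breaker) = MTBF/(MTBF+MTTR) = 28404/(28404+60.1) = 0.998

0.998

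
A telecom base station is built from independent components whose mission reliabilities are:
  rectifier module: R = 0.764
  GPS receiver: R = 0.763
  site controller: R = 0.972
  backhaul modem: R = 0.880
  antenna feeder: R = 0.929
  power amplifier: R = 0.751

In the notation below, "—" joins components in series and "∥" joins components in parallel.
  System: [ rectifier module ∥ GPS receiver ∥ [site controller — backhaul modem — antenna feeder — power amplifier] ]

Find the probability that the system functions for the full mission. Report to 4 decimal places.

Series (site controller, backhaul modem, antenna feeder, and power amplifier): 0.972000 × 0.880000 × 0.929000 × 0.751000 = 0.596767
Parallel (rectifier module, GPS receiver, and [0.596767]): 1 − (1 − 0.764000)(1 − 0.763000)(1 − 0.596767) = 0.9774

0.9774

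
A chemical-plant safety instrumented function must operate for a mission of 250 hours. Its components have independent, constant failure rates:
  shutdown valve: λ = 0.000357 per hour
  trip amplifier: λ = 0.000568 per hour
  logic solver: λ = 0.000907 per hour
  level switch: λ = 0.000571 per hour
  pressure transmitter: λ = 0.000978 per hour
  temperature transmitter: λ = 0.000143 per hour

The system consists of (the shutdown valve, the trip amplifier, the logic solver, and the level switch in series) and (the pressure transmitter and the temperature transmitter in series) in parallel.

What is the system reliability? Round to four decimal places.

R(shutdown valve) = exp(−0.000357 × 250) = 0.914617
R(trip amplifier) = exp(−0.000568 × 250) = 0.867621
R(logic solver) = exp(−0.000907 × 250) = 0.797120
R(level switch) = exp(−0.000571 × 250) = 0.866971
R(pressure transmitter) = exp(−0.000978 × 250) = 0.783096
R(temperature transmitter) = exp(−0.000143 × 250) = 0.964881
Series (shutdown valve, trip amplifier, logic solver, and level switch): 0.914617 × 0.867621 × 0.797120 × 0.866971 = 0.548400
Series (pressure transmitter and temperature transmitter): 0.783096 × 0.964881 = 0.755594
Parallel ([0.548400] and [0.755594]): 1 − (1 − 0.548400)(1 − 0.755594) = 0.8896

0.8896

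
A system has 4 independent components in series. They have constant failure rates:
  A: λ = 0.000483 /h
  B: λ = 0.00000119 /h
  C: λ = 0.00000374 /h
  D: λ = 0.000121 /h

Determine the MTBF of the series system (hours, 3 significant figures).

Series of exponential components: λ_sys = Σ λ_i
λ_sys = 0.000483 + 0.00000119 + 0.00000374 + 0.000121 = 6.0893e-04 /h
MTBF = 1 / λ_sys = 1640 h

1640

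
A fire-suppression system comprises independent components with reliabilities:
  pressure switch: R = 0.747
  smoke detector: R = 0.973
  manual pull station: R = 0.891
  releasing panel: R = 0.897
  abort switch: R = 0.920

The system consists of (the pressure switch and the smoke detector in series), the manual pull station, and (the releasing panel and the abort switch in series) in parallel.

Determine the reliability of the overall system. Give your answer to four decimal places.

0.9948

Series (pressure switch and smoke detector): 0.747000 × 0.973000 = 0.726831
Series (releasing panel and abort switch): 0.897000 × 0.920000 = 0.825240
Parallel ([0.726831], manual pull station, and [0.825240]): 1 − (1 − 0.726831)(1 − 0.891000)(1 − 0.825240) = 0.9948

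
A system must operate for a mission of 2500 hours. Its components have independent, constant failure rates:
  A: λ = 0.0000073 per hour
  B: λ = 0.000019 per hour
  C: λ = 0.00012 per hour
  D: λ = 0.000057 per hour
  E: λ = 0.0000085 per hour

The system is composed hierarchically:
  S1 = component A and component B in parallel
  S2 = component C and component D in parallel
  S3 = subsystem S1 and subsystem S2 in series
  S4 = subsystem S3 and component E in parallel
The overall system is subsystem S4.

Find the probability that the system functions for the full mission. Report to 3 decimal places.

R(A) = exp(−0.0000073 × 2500) = 0.98192
R(B) = exp(−0.000019 × 2500) = 0.95361
R(C) = exp(−0.00012 × 2500) = 0.74082
R(D) = exp(−0.000057 × 2500) = 0.86719
R(E) = exp(−0.0000085 × 2500) = 0.97897
Parallel (A and B): 1 − (1 − 0.98192)(1 − 0.95361) = 0.99916
Parallel (C and D): 1 − (1 − 0.74082)(1 − 0.86719) = 0.96558
Series ([0.99916] and [0.96558]): 0.99916 × 0.96558 = 0.96477
Parallel ([0.96477] and E): 1 − (1 − 0.96477)(1 − 0.97897) = 0.999

0.999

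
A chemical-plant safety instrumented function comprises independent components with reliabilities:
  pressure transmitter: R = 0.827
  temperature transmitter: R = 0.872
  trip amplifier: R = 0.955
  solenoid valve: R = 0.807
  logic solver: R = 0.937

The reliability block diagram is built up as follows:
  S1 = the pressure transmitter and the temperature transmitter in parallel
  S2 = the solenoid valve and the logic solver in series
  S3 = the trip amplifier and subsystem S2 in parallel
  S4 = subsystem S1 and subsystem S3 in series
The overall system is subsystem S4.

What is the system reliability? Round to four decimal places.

0.9671

Parallel (pressure transmitter and temperature transmitter): 1 − (1 − 0.827000)(1 − 0.872000) = 0.977856
Series (solenoid valve and logic solver): 0.807000 × 0.937000 = 0.756159
Parallel (trip amplifier and [0.756159]): 1 − (1 − 0.955000)(1 − 0.756159) = 0.989027
Series ([0.977856] and [0.989027]): 0.977856 × 0.989027 = 0.9671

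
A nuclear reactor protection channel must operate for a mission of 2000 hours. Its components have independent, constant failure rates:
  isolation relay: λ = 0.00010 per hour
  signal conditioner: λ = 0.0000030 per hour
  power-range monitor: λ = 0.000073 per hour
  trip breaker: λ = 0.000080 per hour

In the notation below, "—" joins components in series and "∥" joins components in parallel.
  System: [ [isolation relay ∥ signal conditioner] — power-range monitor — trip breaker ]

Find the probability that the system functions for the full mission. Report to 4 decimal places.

0.7356

R(isolation relay) = exp(−0.00010 × 2000) = 0.818731
R(signal conditioner) = exp(−0.0000030 × 2000) = 0.994018
R(power-range monitor) = exp(−0.000073 × 2000) = 0.864158
R(trip breaker) = exp(−0.000080 × 2000) = 0.852144
Parallel (isolation relay and signal conditioner): 1 − (1 − 0.818731)(1 − 0.994018) = 0.998916
Series ([0.998916], power-range monitor, and trip breaker): 0.998916 × 0.864158 × 0.852144 = 0.7356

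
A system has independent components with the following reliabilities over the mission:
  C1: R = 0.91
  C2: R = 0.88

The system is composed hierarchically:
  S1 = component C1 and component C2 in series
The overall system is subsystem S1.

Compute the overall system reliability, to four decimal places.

Series (C1 and C2): 0.910000 × 0.880000 = 0.8008

0.8008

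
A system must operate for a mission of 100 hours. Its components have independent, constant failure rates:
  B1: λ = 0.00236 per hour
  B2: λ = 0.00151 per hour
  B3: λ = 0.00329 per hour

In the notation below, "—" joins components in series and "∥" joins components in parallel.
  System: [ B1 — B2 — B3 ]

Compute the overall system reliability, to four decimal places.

0.4887

R(B1) = exp(−0.00236 × 100) = 0.789781
R(B2) = exp(−0.00151 × 100) = 0.859848
R(B3) = exp(−0.00329 × 100) = 0.719643
Series (B1, B2, and B3): 0.789781 × 0.859848 × 0.719643 = 0.4887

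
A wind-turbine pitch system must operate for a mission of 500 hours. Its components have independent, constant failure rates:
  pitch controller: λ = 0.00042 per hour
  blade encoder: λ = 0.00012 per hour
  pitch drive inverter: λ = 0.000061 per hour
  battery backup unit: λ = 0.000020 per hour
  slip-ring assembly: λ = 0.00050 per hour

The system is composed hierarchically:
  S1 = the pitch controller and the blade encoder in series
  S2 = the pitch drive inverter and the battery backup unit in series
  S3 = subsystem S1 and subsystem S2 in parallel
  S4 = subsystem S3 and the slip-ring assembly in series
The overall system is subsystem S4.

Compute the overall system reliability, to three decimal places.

R(pitch controller) = exp(−0.00042 × 500) = 0.81058
R(blade encoder) = exp(−0.00012 × 500) = 0.94176
R(pitch drive inverter) = exp(−0.000061 × 500) = 0.96996
R(battery backup unit) = exp(−0.000020 × 500) = 0.99005
R(slip-ring assembly) = exp(−0.00050 × 500) = 0.77880
Series (pitch controller and blade encoder): 0.81058 × 0.94176 = 0.76337
Series (pitch drive inverter and battery backup unit): 0.96996 × 0.99005 = 0.96031
Parallel ([0.76337] and [0.96031]): 1 − (1 − 0.76337)(1 − 0.96031) = 0.99061
Series ([0.99061] and slip-ring assembly): 0.99061 × 0.77880 = 0.771

0.771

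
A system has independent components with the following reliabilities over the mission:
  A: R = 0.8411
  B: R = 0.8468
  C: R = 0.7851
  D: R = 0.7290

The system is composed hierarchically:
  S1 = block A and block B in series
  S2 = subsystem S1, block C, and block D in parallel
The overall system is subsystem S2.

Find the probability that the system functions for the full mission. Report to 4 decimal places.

0.9832

Series (A and B): 0.841100 × 0.846800 = 0.712243
Parallel ([0.712243], C, and D): 1 − (1 − 0.712243)(1 − 0.785100)(1 − 0.729000) = 0.9832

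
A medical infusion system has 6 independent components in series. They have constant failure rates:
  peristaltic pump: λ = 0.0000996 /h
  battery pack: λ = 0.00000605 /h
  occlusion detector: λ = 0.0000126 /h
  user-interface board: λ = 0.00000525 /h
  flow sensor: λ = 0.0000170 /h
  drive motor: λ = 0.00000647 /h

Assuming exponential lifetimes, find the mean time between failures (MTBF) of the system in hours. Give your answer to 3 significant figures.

6800

Series of exponential components: λ_sys = Σ λ_i
λ_sys = 0.0000996 + 0.00000605 + 0.0000126 + 0.00000525 + 0.0000170 + 0.00000647 = 1.4697e-04 /h
MTBF = 1 / λ_sys = 6800 h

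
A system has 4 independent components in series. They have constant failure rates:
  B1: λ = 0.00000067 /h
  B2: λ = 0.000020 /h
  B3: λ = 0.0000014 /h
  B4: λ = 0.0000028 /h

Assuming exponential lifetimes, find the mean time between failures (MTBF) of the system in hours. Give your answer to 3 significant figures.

Series of exponential components: λ_sys = Σ λ_i
λ_sys = 0.00000067 + 0.000020 + 0.0000014 + 0.0000028 = 2.4870e-05 /h
MTBF = 1 / λ_sys = 40200 h

40200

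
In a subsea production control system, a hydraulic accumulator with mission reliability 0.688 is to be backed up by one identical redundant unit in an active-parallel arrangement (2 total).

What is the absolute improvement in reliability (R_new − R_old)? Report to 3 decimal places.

R_before = 0.688
R_after = 1 − (1 − 0.688)^2 = 0.903
ΔR = 0.903 − 0.688 = 0.215

0.215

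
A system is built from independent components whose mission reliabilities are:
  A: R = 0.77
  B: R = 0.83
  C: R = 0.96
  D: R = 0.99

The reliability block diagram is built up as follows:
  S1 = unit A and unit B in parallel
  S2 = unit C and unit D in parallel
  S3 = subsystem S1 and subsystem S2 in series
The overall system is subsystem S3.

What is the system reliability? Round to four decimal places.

0.9605

Parallel (A and B): 1 − (1 − 0.770000)(1 − 0.830000) = 0.960900
Parallel (C and D): 1 − (1 − 0.960000)(1 − 0.990000) = 0.999600
Series ([0.960900] and [0.999600]): 0.960900 × 0.999600 = 0.9605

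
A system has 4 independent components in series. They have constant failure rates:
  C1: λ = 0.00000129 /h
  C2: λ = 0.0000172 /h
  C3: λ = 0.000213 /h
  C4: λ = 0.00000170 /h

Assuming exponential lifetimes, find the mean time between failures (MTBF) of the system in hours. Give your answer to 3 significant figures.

Series of exponential components: λ_sys = Σ λ_i
λ_sys = 0.00000129 + 0.0000172 + 0.000213 + 0.00000170 = 2.3319e-04 /h
MTBF = 1 / λ_sys = 4290 h

4290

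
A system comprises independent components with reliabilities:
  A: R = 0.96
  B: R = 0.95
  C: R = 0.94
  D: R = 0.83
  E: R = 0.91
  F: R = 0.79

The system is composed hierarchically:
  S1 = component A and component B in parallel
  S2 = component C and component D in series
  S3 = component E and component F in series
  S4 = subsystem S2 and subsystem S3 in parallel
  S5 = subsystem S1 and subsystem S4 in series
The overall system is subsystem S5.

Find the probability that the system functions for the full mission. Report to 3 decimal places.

0.936

Parallel (A and B): 1 − (1 − 0.96000)(1 − 0.95000) = 0.99800
Series (C and D): 0.94000 × 0.83000 = 0.78020
Series (E and F): 0.91000 × 0.79000 = 0.71890
Parallel ([0.78020] and [0.71890]): 1 − (1 − 0.78020)(1 − 0.71890) = 0.93821
Series ([0.99800] and [0.93821]): 0.99800 × 0.93821 = 0.936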